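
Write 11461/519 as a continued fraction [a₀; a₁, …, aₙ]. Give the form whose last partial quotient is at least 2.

[22; 12, 14, 3]

11461 = 22·519 + 43
519 = 12·43 + 3
43 = 14·3 + 1
3 = 3·1 + 0  (stop)
So 11461/519 = [22; 12, 14, 3].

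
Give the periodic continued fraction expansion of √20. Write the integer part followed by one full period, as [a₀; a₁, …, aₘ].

[4; 2, 8]

a₀ = ⌊√20⌋ = 4.
With m₀=0, d₀=1 and mₖ₊₁ = dₖaₖ − mₖ, dₖ₊₁ = (n − mₖ₊₁²)/dₖ, aₖ₊₁ = ⌊(a₀+mₖ₊₁)/dₖ₊₁⌋:
  k=1: m=4, d=4, a=2
  k=2: m=4, d=1, a=8
d=1 and a=2a₀=8 at k=2, so the next step gives (m, d) = (4, 4) again — its k=1 value — and the period has length 2.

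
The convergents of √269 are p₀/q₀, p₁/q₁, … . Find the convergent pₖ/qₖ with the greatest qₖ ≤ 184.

√269 = [16; 2, 2, 32, …] (period length 3).
Convergents:
  p_0/q_0 = 16/1
  p_1/q_1 = 33/2
  p_2/q_2 = 82/5
  p_3/q_3 = 2657/162
  p_4/q_4 = 5396/329
q_3 = 162 ≤ 184 < 329 = q_4, so the answer is 2657/162.

2657/162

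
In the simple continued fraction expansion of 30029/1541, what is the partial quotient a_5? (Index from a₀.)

2

30029 = 19·1541 + 750   →  a_0 = 19
1541 = 2·750 + 41   →  a_1 = 2
750 = 18·41 + 12   →  a_2 = 18
41 = 3·12 + 5   →  a_3 = 3
12 = 2·5 + 2   →  a_4 = 2
5 = 2·2 + 1   →  a_5 = 2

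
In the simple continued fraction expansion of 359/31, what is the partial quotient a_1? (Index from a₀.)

359 = 11·31 + 18   →  a_0 = 11
31 = 1·18 + 13   →  a_1 = 1

1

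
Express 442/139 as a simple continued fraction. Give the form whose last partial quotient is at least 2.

[3; 5, 1, 1, 3, 1, 2]

442 = 3×139 + 25
139 = 5×25 + 14
25 = 1×14 + 11
14 = 1×11 + 3
11 = 3×3 + 2
3 = 1×2 + 1
2 = 2×1 + 0  (stop)
So 442/139 = [3; 5, 1, 1, 3, 1, 2].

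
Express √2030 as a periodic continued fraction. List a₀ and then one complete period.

[45; 18, 90]

a₀ = ⌊√2030⌋ = 45.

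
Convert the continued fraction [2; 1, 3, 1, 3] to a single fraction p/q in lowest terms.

Using pₖ = aₖpₖ₋₁ + pₖ₋₂ and qₖ = aₖqₖ₋₁ + qₖ₋₂:
  k=0: a=2, p=2, q=1
  k=1: a=1, p=3, q=1
  k=2: a=3, p=11, q=4
  k=3: a=1, p=14, q=5
  k=4: a=3, p=53, q=19

53/19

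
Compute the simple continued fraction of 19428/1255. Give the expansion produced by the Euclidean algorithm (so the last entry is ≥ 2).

[15; 2, 12, 3, 3, 1, 3]

19428 = 15*1255 + 603
1255 = 2*603 + 49
603 = 12*49 + 15
49 = 3*15 + 4
15 = 3*4 + 3
4 = 1*3 + 1
3 = 3*1 + 0  (stop)
So 19428/1255 = [15; 2, 12, 3, 3, 1, 3].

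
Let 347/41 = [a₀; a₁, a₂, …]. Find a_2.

347 = 8·41 + 19   →  a_0 = 8
41 = 2·19 + 3   →  a_1 = 2
19 = 6·3 + 1   →  a_2 = 6

6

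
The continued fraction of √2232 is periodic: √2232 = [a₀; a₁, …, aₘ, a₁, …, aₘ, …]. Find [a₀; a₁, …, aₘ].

[47; 4, 10, 4, 94]

a₀ = ⌊√2232⌋ = 47.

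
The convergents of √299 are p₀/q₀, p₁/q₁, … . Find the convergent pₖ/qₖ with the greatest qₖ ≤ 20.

121/7

√299 = [17; 3, 2, 3, 34, …] (period length 4).
Convergents:
  p_0/q_0 = 17/1
  p_1/q_1 = 52/3
  p_2/q_2 = 121/7
  p_3/q_3 = 415/24
q_2 = 7 ≤ 20 < 24 = q_3, so the answer is 121/7.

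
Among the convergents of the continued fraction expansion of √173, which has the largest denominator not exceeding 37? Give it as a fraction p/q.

√173 = [13; 6, 1, 1, 6, 26, …] (period length 5).
Convergents:
  p_0/q_0 = 13/1
  p_1/q_1 = 79/6
  p_2/q_2 = 92/7
  p_3/q_3 = 171/13
  p_4/q_4 = 1118/85
q_3 = 13 ≤ 37 < 85 = q_4, so the answer is 171/13.

171/13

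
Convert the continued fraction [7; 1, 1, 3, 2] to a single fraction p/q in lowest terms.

121/16

Using pₖ = aₖpₖ₋₁ + pₖ₋₂ and qₖ = aₖqₖ₋₁ + qₖ₋₂:
  k=0: a=7, p=7, q=1
  k=1: a=1, p=8, q=1
  k=2: a=1, p=15, q=2
  k=3: a=3, p=53, q=7
  k=4: a=2, p=121, q=16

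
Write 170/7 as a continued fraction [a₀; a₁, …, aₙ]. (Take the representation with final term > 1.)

[24; 3, 2]

170 = 24*7 + 2
7 = 3*2 + 1
2 = 2*1 + 0  (stop)
So 170/7 = [24; 3, 2].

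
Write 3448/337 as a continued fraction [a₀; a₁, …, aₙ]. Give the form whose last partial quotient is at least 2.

[10; 4, 3, 8, 3]

3448 = 10×337 + 78
337 = 4×78 + 25
78 = 3×25 + 3
25 = 8×3 + 1
3 = 3×1 + 0  (stop)
So 3448/337 = [10; 4, 3, 8, 3].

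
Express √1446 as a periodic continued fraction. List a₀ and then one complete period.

[38; 38, 76]

a₀ = ⌊√1446⌋ = 38.
With m₀=0, d₀=1 and mₖ₊₁ = dₖaₖ − mₖ, dₖ₊₁ = (n − mₖ₊₁²)/dₖ, aₖ₊₁ = ⌊(a₀+mₖ₊₁)/dₖ₊₁⌋:
  k=1: m=38, d=2, a=38
  k=2: m=38, d=1, a=76
d=1 and a=2a₀=76 at k=2, so the next step gives (m, d) = (38, 2) again — its k=1 value — and the period has length 2.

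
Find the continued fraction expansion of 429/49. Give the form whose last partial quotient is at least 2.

[8; 1, 3, 12]

429 = 8×49 + 37
49 = 1×37 + 12
37 = 3×12 + 1
12 = 12×1 + 0  (stop)
So 429/49 = [8; 1, 3, 12].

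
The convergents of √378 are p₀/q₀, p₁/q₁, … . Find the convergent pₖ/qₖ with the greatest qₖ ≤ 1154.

√378 = [19; 2, 3, 1, 4, 1, 3, 2, 38, …] (period length 8).
Convergents:
  p_0/q_0 = 19/1
  p_1/q_1 = 39/2
  p_2/q_2 = 136/7
  p_3/q_3 = 175/9
  p_4/q_4 = 836/43
  p_5/q_5 = 1011/52
  p_6/q_6 = 3869/199
  p_7/q_7 = 8749/450
  p_8/q_8 = 336331/17299
q_7 = 450 ≤ 1154 < 17299 = q_8, so the answer is 8749/450.

8749/450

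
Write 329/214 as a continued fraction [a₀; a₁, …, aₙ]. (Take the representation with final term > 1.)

329 = 1×214 + 115
214 = 1×115 + 99
115 = 1×99 + 16
99 = 6×16 + 3
16 = 5×3 + 1
3 = 3×1 + 0  (stop)
So 329/214 = [1; 1, 1, 6, 5, 3].

[1; 1, 1, 6, 5, 3]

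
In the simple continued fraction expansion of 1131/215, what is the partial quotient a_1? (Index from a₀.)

3

1131 = 5·215 + 56   →  a_0 = 5
215 = 3·56 + 47   →  a_1 = 3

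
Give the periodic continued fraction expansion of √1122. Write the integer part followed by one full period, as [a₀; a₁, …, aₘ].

[33; 2, 66]

a₀ = ⌊√1122⌋ = 33.
With m₀=0, d₀=1 and mₖ₊₁ = dₖaₖ − mₖ, dₖ₊₁ = (n − mₖ₊₁²)/dₖ, aₖ₊₁ = ⌊(a₀+mₖ₊₁)/dₖ₊₁⌋:
  k=1: m=33, d=33, a=2
  k=2: m=33, d=1, a=66
d=1 and a=2a₀=66 at k=2, so the next step gives (m, d) = (33, 33) again — its k=1 value — and the period has length 2.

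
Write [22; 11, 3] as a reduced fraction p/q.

Fold from the inside: start with 3/1.
  11 + 1/3 = 34/3
  22 + 3/34 = 751/34

751/34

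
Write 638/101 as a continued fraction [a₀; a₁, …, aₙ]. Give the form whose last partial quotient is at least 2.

[6; 3, 6, 2, 2]

638 = 6×101 + 32
101 = 3×32 + 5
32 = 6×5 + 2
5 = 2×2 + 1
2 = 2×1 + 0  (stop)
So 638/101 = [6; 3, 6, 2, 2].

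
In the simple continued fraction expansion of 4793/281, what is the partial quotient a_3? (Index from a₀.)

4793 = 17·281 + 16   →  a_0 = 17
281 = 17·16 + 9   →  a_1 = 17
16 = 1·9 + 7   →  a_2 = 1
9 = 1·7 + 2   →  a_3 = 1

1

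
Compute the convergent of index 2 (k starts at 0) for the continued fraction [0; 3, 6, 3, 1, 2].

6/19

Using pₖ = aₖpₖ₋₁ + pₖ₋₂, qₖ = aₖqₖ₋₁ + qₖ₋₂ (with p₋₁=1, p₋₂=0, q₋₁=0, q₋₂=1):
  k=0: a=0, p=0, q=1
  k=1: a=3, p=1, q=3
  k=2: a=6, p=6, q=19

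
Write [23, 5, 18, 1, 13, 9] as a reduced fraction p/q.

Fold from the inside: start with 9/1.
  13 + 1/9 = 118/9
  1 + 9/118 = 127/118
  18 + 118/127 = 2404/127
  5 + 127/2404 = 12147/2404
  23 + 2404/12147 = 281785/12147

281785/12147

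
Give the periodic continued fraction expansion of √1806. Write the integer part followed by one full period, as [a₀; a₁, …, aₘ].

[42; 2, 84]

a₀ = ⌊√1806⌋ = 42.
With m₀=0, d₀=1 and mₖ₊₁ = dₖaₖ − mₖ, dₖ₊₁ = (n − mₖ₊₁²)/dₖ, aₖ₊₁ = ⌊(a₀+mₖ₊₁)/dₖ₊₁⌋:
  k=1: m=42, d=42, a=2
  k=2: m=42, d=1, a=84
d=1 and a=2a₀=84 at k=2, so the next step gives (m, d) = (42, 42) again — its k=1 value — and the period has length 2.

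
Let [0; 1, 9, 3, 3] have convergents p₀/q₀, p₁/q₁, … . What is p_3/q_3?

Using pₖ = aₖpₖ₋₁ + pₖ₋₂, qₖ = aₖqₖ₋₁ + qₖ₋₂ (with p₋₁=1, p₋₂=0, q₋₁=0, q₋₂=1):
  k=0: a=0, p=0, q=1
  k=1: a=1, p=1, q=1
  k=2: a=9, p=9, q=10
  k=3: a=3, p=28, q=31

28/31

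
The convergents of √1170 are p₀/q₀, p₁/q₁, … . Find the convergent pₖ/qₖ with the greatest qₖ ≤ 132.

√1170 = [34; 4, 1, 6, 1, 4, 68, …] (period length 6).
Convergents:
  p_0/q_0 = 34/1
  p_1/q_1 = 137/4
  p_2/q_2 = 171/5
  p_3/q_3 = 1163/34
  p_4/q_4 = 1334/39
  p_5/q_5 = 6499/190
q_4 = 39 ≤ 132 < 190 = q_5, so the answer is 1334/39.

1334/39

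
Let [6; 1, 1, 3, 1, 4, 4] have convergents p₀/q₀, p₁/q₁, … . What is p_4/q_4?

Using pₖ = aₖpₖ₋₁ + pₖ₋₂, qₖ = aₖqₖ₋₁ + qₖ₋₂ (with p₋₁=1, p₋₂=0, q₋₁=0, q₋₂=1):
  k=0: a=6, p=6, q=1
  k=1: a=1, p=7, q=1
  k=2: a=1, p=13, q=2
  k=3: a=3, p=46, q=7
  k=4: a=1, p=59, q=9

59/9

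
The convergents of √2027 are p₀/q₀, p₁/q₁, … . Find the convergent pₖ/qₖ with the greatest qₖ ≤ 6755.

182385/4051

√2027 = [45; 45, 90, …] (period length 2).
Convergents:
  p_0/q_0 = 45/1
  p_1/q_1 = 2026/45
  p_2/q_2 = 182385/4051
  p_3/q_3 = 8209351/182340
q_2 = 4051 ≤ 6755 < 182340 = q_3, so the answer is 182385/4051.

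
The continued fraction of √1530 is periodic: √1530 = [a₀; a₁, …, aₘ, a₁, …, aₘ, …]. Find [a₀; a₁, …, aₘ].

a₀ = ⌊√1530⌋ = 39.
With m₀=0, d₀=1 and mₖ₊₁ = dₖaₖ − mₖ, dₖ₊₁ = (n − mₖ₊₁²)/dₖ, aₖ₊₁ = ⌊(a₀+mₖ₊₁)/dₖ₊₁⌋:
  k=1: m=39, d=9, a=8
  k=2: m=33, d=49, a=1
  k=3: m=16, d=26, a=2
  k=4: m=36, d=9, a=8
  k=5: m=36, d=26, a=2
  k=6: m=16, d=49, a=1
  k=7: m=33, d=9, a=8
  k=8: m=39, d=1, a=78
d=1 and a=2a₀=78 at k=8, so the next step gives (m, d) = (39, 9) again — its k=1 value — and the period has length 8.

[39; 8, 1, 2, 8, 2, 1, 8, 78]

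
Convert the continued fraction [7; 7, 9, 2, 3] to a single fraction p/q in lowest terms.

3349/469

Fold from the inside: start with 3/1.
  2 + 1/3 = 7/3
  9 + 3/7 = 66/7
  7 + 7/66 = 469/66
  7 + 66/469 = 3349/469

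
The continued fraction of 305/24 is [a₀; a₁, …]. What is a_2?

2

305 = 12·24 + 17   →  a_0 = 12
24 = 1·17 + 7   →  a_1 = 1
17 = 2·7 + 3   →  a_2 = 2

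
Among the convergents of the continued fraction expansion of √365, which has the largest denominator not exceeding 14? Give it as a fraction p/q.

191/10

√365 = [19; 9, 1, 1, 9, 38, …] (period length 5).
Convergents:
  p_0/q_0 = 19/1
  p_1/q_1 = 172/9
  p_2/q_2 = 191/10
  p_3/q_3 = 363/19
q_2 = 10 ≤ 14 < 19 = q_3, so the answer is 191/10.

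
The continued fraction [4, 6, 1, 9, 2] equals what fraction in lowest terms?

Using pₖ = aₖpₖ₋₁ + pₖ₋₂ and qₖ = aₖqₖ₋₁ + qₖ₋₂:
  k=0: a=4, p=4, q=1
  k=1: a=6, p=25, q=6
  k=2: a=1, p=29, q=7
  k=3: a=9, p=286, q=69
  k=4: a=2, p=601, q=145

601/145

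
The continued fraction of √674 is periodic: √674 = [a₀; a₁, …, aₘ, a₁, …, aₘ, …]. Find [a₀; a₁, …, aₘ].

a₀ = ⌊√674⌋ = 25.
With m₀=0, d₀=1 and mₖ₊₁ = dₖaₖ − mₖ, dₖ₊₁ = (n − mₖ₊₁²)/dₖ, aₖ₊₁ = ⌊(a₀+mₖ₊₁)/dₖ₊₁⌋:
  k=1: m=25, d=49, a=1
  k=2: m=24, d=2, a=24
  k=3: m=24, d=49, a=1
  k=4: m=25, d=1, a=50
d=1 and a=2a₀=50 at k=4, so the next step gives (m, d) = (25, 49) again — its k=1 value — and the period has length 4.

[25; 1, 24, 1, 50]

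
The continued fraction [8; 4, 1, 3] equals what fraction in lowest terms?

156/19

Fold from the inside: start with 3/1.
  1 + 1/3 = 4/3
  4 + 3/4 = 19/4
  8 + 4/19 = 156/19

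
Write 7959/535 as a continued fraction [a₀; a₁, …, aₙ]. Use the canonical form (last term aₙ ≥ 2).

7959 = 14×535 + 469
535 = 1×469 + 66
469 = 7×66 + 7
66 = 9×7 + 3
7 = 2×3 + 1
3 = 3×1 + 0  (stop)
So 7959/535 = [14; 1, 7, 9, 2, 3].

[14; 1, 7, 9, 2, 3]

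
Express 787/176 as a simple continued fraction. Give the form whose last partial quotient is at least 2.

787 = 4·176 + 83
176 = 2·83 + 10
83 = 8·10 + 3
10 = 3·3 + 1
3 = 3·1 + 0  (stop)
So 787/176 = [4; 2, 8, 3, 3].

[4; 2, 8, 3, 3]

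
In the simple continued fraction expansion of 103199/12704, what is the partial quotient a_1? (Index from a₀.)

103199 = 8·12704 + 1567   →  a_0 = 8
12704 = 8·1567 + 168   →  a_1 = 8

8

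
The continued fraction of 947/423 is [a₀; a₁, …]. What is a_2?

5

947 = 2·423 + 101   →  a_0 = 2
423 = 4·101 + 19   →  a_1 = 4
101 = 5·19 + 6   →  a_2 = 5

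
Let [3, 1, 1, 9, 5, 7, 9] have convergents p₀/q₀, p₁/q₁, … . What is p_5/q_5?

Using pₖ = aₖpₖ₋₁ + pₖ₋₂, qₖ = aₖqₖ₋₁ + qₖ₋₂ (with p₋₁=1, p₋₂=0, q₋₁=0, q₋₂=1):
  k=0: a=3, p=3, q=1
  k=1: a=1, p=4, q=1
  k=2: a=1, p=7, q=2
  k=3: a=9, p=67, q=19
  k=4: a=5, p=342, q=97
  k=5: a=7, p=2461, q=698

2461/698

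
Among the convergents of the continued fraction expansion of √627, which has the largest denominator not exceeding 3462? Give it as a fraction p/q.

√627 = [25; 25, 50, …] (period length 2).
Convergents:
  p_0/q_0 = 25/1
  p_1/q_1 = 626/25
  p_2/q_2 = 31325/1251
  p_3/q_3 = 783751/31300
q_2 = 1251 ≤ 3462 < 31300 = q_3, so the answer is 31325/1251.

31325/1251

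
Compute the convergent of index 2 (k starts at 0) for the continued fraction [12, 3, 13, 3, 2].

Using pₖ = aₖpₖ₋₁ + pₖ₋₂, qₖ = aₖqₖ₋₁ + qₖ₋₂ (with p₋₁=1, p₋₂=0, q₋₁=0, q₋₂=1):
  k=0: a=12, p=12, q=1
  k=1: a=3, p=37, q=3
  k=2: a=13, p=493, q=40

493/40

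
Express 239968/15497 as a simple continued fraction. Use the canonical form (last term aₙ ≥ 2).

239968 = 15×15497 + 7513
15497 = 2×7513 + 471
7513 = 15×471 + 448
471 = 1×448 + 23
448 = 19×23 + 11
23 = 2×11 + 1
11 = 11×1 + 0  (stop)
So 239968/15497 = [15; 2, 15, 1, 19, 2, 11].

[15; 2, 15, 1, 19, 2, 11]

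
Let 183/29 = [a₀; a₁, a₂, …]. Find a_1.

183 = 6·29 + 9   →  a_0 = 6
29 = 3·9 + 2   →  a_1 = 3

3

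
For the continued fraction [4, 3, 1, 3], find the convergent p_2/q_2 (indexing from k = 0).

17/4

Using pₖ = aₖpₖ₋₁ + pₖ₋₂, qₖ = aₖqₖ₋₁ + qₖ₋₂ (with p₋₁=1, p₋₂=0, q₋₁=0, q₋₂=1):
  k=0: a=4, p=4, q=1
  k=1: a=3, p=13, q=3
  k=2: a=1, p=17, q=4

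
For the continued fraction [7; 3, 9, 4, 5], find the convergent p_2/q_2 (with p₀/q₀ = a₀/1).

Using pₖ = aₖpₖ₋₁ + pₖ₋₂, qₖ = aₖqₖ₋₁ + qₖ₋₂ (with p₋₁=1, p₋₂=0, q₋₁=0, q₋₂=1):
  k=0: a=7, p=7, q=1
  k=1: a=3, p=22, q=3
  k=2: a=9, p=205, q=28

205/28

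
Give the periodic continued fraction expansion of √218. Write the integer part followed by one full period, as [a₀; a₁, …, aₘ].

[14; 1, 3, 3, 1, 28]

a₀ = ⌊√218⌋ = 14.
With m₀=0, d₀=1 and mₖ₊₁ = dₖaₖ − mₖ, dₖ₊₁ = (n − mₖ₊₁²)/dₖ, aₖ₊₁ = ⌊(a₀+mₖ₊₁)/dₖ₊₁⌋:
  k=1: m=14, d=22, a=1
  k=2: m=8, d=7, a=3
  k=3: m=13, d=7, a=3
  k=4: m=8, d=22, a=1
  k=5: m=14, d=1, a=28
d=1 and a=2a₀=28 at k=5, so the next step gives (m, d) = (14, 22) again — its k=1 value — and the period has length 5.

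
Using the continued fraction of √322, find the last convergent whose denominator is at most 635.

√322 = [17; 1, 16, 1, 34, …] (period length 4).
Convergents:
  p_0/q_0 = 17/1
  p_1/q_1 = 18/1
  p_2/q_2 = 305/17
  p_3/q_3 = 323/18
  p_4/q_4 = 11287/629
  p_5/q_5 = 11610/647
q_4 = 629 ≤ 635 < 647 = q_5, so the answer is 11287/629.

11287/629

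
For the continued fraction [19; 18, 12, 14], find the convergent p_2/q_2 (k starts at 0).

4135/217

Using pₖ = aₖpₖ₋₁ + pₖ₋₂, qₖ = aₖqₖ₋₁ + qₖ₋₂ (with p₋₁=1, p₋₂=0, q₋₁=0, q₋₂=1):
  k=0: a=19, p=19, q=1
  k=1: a=18, p=343, q=18
  k=2: a=12, p=4135, q=217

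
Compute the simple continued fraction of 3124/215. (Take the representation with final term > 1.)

[14; 1, 1, 7, 1, 3, 3]

3124 = 14·215 + 114
215 = 1·114 + 101
114 = 1·101 + 13
101 = 7·13 + 10
13 = 1·10 + 3
10 = 3·3 + 1
3 = 3·1 + 0  (stop)
So 3124/215 = [14; 1, 1, 7, 1, 3, 3].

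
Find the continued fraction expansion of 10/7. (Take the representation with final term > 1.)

[1; 2, 3]

10 = 1*7 + 3
7 = 2*3 + 1
3 = 3*1 + 0  (stop)
So 10/7 = [1; 2, 3].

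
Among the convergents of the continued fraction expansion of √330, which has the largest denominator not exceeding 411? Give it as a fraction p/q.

√330 = [18; 6, 36, …] (period length 2).
Convergents:
  p_0/q_0 = 18/1
  p_1/q_1 = 109/6
  p_2/q_2 = 3942/217
  p_3/q_3 = 23761/1308
q_2 = 217 ≤ 411 < 1308 = q_3, so the answer is 3942/217.

3942/217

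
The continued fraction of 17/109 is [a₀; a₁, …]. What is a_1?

17 = 0·109 + 17   →  a_0 = 0
109 = 6·17 + 7   →  a_1 = 6

6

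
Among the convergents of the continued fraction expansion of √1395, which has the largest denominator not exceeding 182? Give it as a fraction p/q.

√1395 = [37; 2, 1, 6, 8, 6, 1, 2, 74, …] (period length 8).
Convergents:
  p_0/q_0 = 37/1
  p_1/q_1 = 75/2
  p_2/q_2 = 112/3
  p_3/q_3 = 747/20
  p_4/q_4 = 6088/163
  p_5/q_5 = 37275/998
q_4 = 163 ≤ 182 < 998 = q_5, so the answer is 6088/163.

6088/163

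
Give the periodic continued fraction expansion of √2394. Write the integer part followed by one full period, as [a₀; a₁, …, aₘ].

[48; 1, 12, 1, 96]

a₀ = ⌊√2394⌋ = 48.
With m₀=0, d₀=1 and mₖ₊₁ = dₖaₖ − mₖ, dₖ₊₁ = (n − mₖ₊₁²)/dₖ, aₖ₊₁ = ⌊(a₀+mₖ₊₁)/dₖ₊₁⌋:
  k=1: m=48, d=90, a=1
  k=2: m=42, d=7, a=12
  k=3: m=42, d=90, a=1
  k=4: m=48, d=1, a=96
d=1 and a=2a₀=96 at k=4, so the next step gives (m, d) = (48, 90) again — its k=1 value — and the period has length 4.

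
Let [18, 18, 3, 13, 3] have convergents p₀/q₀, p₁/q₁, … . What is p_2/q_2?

993/55

Using pₖ = aₖpₖ₋₁ + pₖ₋₂, qₖ = aₖqₖ₋₁ + qₖ₋₂ (with p₋₁=1, p₋₂=0, q₋₁=0, q₋₂=1):
  k=0: a=18, p=18, q=1
  k=1: a=18, p=325, q=18
  k=2: a=3, p=993, q=55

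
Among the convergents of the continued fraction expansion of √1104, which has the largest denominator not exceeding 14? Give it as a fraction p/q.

√1104 = [33; 4, 2, 2, 2, 4, 66, …] (period length 6).
Convergents:
  p_0/q_0 = 33/1
  p_1/q_1 = 133/4
  p_2/q_2 = 299/9
  p_3/q_3 = 731/22
q_2 = 9 ≤ 14 < 22 = q_3, so the answer is 299/9.

299/9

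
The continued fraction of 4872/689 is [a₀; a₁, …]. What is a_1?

4872 = 7·689 + 49   →  a_0 = 7
689 = 14·49 + 3   →  a_1 = 14

14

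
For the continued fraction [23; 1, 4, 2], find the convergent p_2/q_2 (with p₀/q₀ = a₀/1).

Using pₖ = aₖpₖ₋₁ + pₖ₋₂, qₖ = aₖqₖ₋₁ + qₖ₋₂ (with p₋₁=1, p₋₂=0, q₋₁=0, q₋₂=1):
  k=0: a=23, p=23, q=1
  k=1: a=1, p=24, q=1
  k=2: a=4, p=119, q=5

119/5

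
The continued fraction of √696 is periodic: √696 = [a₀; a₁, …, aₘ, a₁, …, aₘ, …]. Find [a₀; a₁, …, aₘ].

[26; 2, 1, 1, 1, 1, 1, 2, 52]

a₀ = ⌊√696⌋ = 26.
With m₀=0, d₀=1 and mₖ₊₁ = dₖaₖ − mₖ, dₖ₊₁ = (n − mₖ₊₁²)/dₖ, aₖ₊₁ = ⌊(a₀+mₖ₊₁)/dₖ₊₁⌋:
  k=1: m=26, d=20, a=2
  k=2: m=14, d=25, a=1
  k=3: m=11, d=23, a=1
  k=4: m=12, d=24, a=1
  k=5: m=12, d=23, a=1
  k=6: m=11, d=25, a=1
  k=7: m=14, d=20, a=2
  k=8: m=26, d=1, a=52
d=1 and a=2a₀=52 at k=8, so the next step gives (m, d) = (26, 20) again — its k=1 value — and the period has length 8.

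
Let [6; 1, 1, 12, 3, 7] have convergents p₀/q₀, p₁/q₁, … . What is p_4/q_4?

502/77

Using pₖ = aₖpₖ₋₁ + pₖ₋₂, qₖ = aₖqₖ₋₁ + qₖ₋₂ (with p₋₁=1, p₋₂=0, q₋₁=0, q₋₂=1):
  k=0: a=6, p=6, q=1
  k=1: a=1, p=7, q=1
  k=2: a=1, p=13, q=2
  k=3: a=12, p=163, q=25
  k=4: a=3, p=502, q=77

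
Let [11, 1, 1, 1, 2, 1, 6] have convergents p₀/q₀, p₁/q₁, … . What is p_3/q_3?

Using pₖ = aₖpₖ₋₁ + pₖ₋₂, qₖ = aₖqₖ₋₁ + qₖ₋₂ (with p₋₁=1, p₋₂=0, q₋₁=0, q₋₂=1):
  k=0: a=11, p=11, q=1
  k=1: a=1, p=12, q=1
  k=2: a=1, p=23, q=2
  k=3: a=1, p=35, q=3

35/3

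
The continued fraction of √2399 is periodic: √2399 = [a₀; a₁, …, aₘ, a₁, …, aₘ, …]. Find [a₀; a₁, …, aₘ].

a₀ = ⌊√2399⌋ = 48.

[48; 1, 47, 1, 96]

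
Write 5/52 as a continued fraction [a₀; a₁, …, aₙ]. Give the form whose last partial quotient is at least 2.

5 = 0·52 + 5
52 = 10·5 + 2
5 = 2·2 + 1
2 = 2·1 + 0  (stop)
So 5/52 = [0; 10, 2, 2].

[0; 10, 2, 2]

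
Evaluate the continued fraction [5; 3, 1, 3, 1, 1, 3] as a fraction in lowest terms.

Using pₖ = aₖpₖ₋₁ + pₖ₋₂ and qₖ = aₖqₖ₋₁ + qₖ₋₂:
  k=0: a=5, p=5, q=1
  k=1: a=3, p=16, q=3
  k=2: a=1, p=21, q=4
  k=3: a=3, p=79, q=15
  k=4: a=1, p=100, q=19
  k=5: a=1, p=179, q=34
  k=6: a=3, p=637, q=121

637/121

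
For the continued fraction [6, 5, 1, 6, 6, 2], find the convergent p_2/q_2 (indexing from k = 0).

Using pₖ = aₖpₖ₋₁ + pₖ₋₂, qₖ = aₖqₖ₋₁ + qₖ₋₂ (with p₋₁=1, p₋₂=0, q₋₁=0, q₋₂=1):
  k=0: a=6, p=6, q=1
  k=1: a=5, p=31, q=5
  k=2: a=1, p=37, q=6

37/6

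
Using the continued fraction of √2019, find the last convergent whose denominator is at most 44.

√2019 = [44; 1, 13, 1, 88, …] (period length 4).
Convergents:
  p_0/q_0 = 44/1
  p_1/q_1 = 45/1
  p_2/q_2 = 629/14
  p_3/q_3 = 674/15
  p_4/q_4 = 59941/1334
q_3 = 15 ≤ 44 < 1334 = q_4, so the answer is 674/15.

674/15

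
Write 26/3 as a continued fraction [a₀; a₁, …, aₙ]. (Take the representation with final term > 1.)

26 = 8·3 + 2
3 = 1·2 + 1
2 = 2·1 + 0  (stop)
So 26/3 = [8; 1, 2].

[8; 1, 2]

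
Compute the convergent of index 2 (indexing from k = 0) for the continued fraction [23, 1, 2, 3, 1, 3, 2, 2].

71/3

Using pₖ = aₖpₖ₋₁ + pₖ₋₂, qₖ = aₖqₖ₋₁ + qₖ₋₂ (with p₋₁=1, p₋₂=0, q₋₁=0, q₋₂=1):
  k=0: a=23, p=23, q=1
  k=1: a=1, p=24, q=1
  k=2: a=2, p=71, q=3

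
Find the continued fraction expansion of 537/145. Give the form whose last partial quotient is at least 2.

537 = 3×145 + 102
145 = 1×102 + 43
102 = 2×43 + 16
43 = 2×16 + 11
16 = 1×11 + 5
11 = 2×5 + 1
5 = 5×1 + 0  (stop)
So 537/145 = [3; 1, 2, 2, 1, 2, 5].

[3; 1, 2, 2, 1, 2, 5]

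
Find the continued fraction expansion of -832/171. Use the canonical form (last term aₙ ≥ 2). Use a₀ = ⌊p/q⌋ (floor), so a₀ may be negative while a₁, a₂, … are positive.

-832 = -5·171 + 23
171 = 7·23 + 10
23 = 2·10 + 3
10 = 3·3 + 1
3 = 3·1 + 0  (stop)
So -832/171 = [-5; 7, 2, 3, 3].

[-5; 7, 2, 3, 3]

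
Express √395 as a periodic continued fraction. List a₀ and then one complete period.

[19; 1, 6, 1, 38]

a₀ = ⌊√395⌋ = 19.
With m₀=0, d₀=1 and mₖ₊₁ = dₖaₖ − mₖ, dₖ₊₁ = (n − mₖ₊₁²)/dₖ, aₖ₊₁ = ⌊(a₀+mₖ₊₁)/dₖ₊₁⌋:
  k=1: m=19, d=34, a=1
  k=2: m=15, d=5, a=6
  k=3: m=15, d=34, a=1
  k=4: m=19, d=1, a=38
d=1 and a=2a₀=38 at k=4, so the next step gives (m, d) = (19, 34) again — its k=1 value — and the period has length 4.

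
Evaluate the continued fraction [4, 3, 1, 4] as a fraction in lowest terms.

Using pₖ = aₖpₖ₋₁ + pₖ₋₂ and qₖ = aₖqₖ₋₁ + qₖ₋₂:
  k=0: a=4, p=4, q=1
  k=1: a=3, p=13, q=3
  k=2: a=1, p=17, q=4
  k=3: a=4, p=81, q=19

81/19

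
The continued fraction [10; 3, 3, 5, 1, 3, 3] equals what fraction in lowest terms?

Using pₖ = aₖpₖ₋₁ + pₖ₋₂ and qₖ = aₖqₖ₋₁ + qₖ₋₂:
  k=0: a=10, p=10, q=1
  k=1: a=3, p=31, q=3
  k=2: a=3, p=103, q=10
  k=3: a=5, p=546, q=53
  k=4: a=1, p=649, q=63
  k=5: a=3, p=2493, q=242
  k=6: a=3, p=8128, q=789

8128/789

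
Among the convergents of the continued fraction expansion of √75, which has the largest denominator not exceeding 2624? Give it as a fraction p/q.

√75 = [8; 1, 1, 1, 16, …] (period length 4).
Convergents:
  p_0/q_0 = 8/1
  p_1/q_1 = 9/1
  p_2/q_2 = 17/2
  p_3/q_3 = 26/3
  p_4/q_4 = 433/50
  p_5/q_5 = 459/53
  p_6/q_6 = 892/103
  p_7/q_7 = 1351/156
  p_8/q_8 = 22508/2599
  p_9/q_9 = 23859/2755
q_8 = 2599 ≤ 2624 < 2755 = q_9, so the answer is 22508/2599.

22508/2599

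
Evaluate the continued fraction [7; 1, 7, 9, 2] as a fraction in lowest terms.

Using pₖ = aₖpₖ₋₁ + pₖ₋₂ and qₖ = aₖqₖ₋₁ + qₖ₋₂:
  k=0: a=7, p=7, q=1
  k=1: a=1, p=8, q=1
  k=2: a=7, p=63, q=8
  k=3: a=9, p=575, q=73
  k=4: a=2, p=1213, q=154

1213/154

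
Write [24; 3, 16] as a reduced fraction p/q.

1192/49

Using pₖ = aₖpₖ₋₁ + pₖ₋₂ and qₖ = aₖqₖ₋₁ + qₖ₋₂:
  k=0: a=24, p=24, q=1
  k=1: a=3, p=73, q=3
  k=2: a=16, p=1192, q=49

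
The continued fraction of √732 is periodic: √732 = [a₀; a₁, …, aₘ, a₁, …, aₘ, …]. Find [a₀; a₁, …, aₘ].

[27; 18, 54]

a₀ = ⌊√732⌋ = 27.
With m₀=0, d₀=1 and mₖ₊₁ = dₖaₖ − mₖ, dₖ₊₁ = (n − mₖ₊₁²)/dₖ, aₖ₊₁ = ⌊(a₀+mₖ₊₁)/dₖ₊₁⌋:
  k=1: m=27, d=3, a=18
  k=2: m=27, d=1, a=54
d=1 and a=2a₀=54 at k=2, so the next step gives (m, d) = (27, 3) again — its k=1 value — and the period has length 2.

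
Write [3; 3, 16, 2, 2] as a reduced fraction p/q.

835/251

Using pₖ = aₖpₖ₋₁ + pₖ₋₂ and qₖ = aₖqₖ₋₁ + qₖ₋₂:
  k=0: a=3, p=3, q=1
  k=1: a=3, p=10, q=3
  k=2: a=16, p=163, q=49
  k=3: a=2, p=336, q=101
  k=4: a=2, p=835, q=251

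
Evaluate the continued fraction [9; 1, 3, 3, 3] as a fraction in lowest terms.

Fold from the inside: start with 3/1.
  3 + 1/3 = 10/3
  3 + 3/10 = 33/10
  1 + 10/33 = 43/33
  9 + 33/43 = 420/43

420/43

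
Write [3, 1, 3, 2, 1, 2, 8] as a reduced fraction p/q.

Fold from the inside: start with 8/1.
  2 + 1/8 = 17/8
  1 + 8/17 = 25/17
  2 + 17/25 = 67/25
  3 + 25/67 = 226/67
  1 + 67/226 = 293/226
  3 + 226/293 = 1105/293

1105/293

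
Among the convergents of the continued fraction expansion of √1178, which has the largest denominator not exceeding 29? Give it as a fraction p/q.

961/28

√1178 = [34; 3, 9, 2, 9, 3, 68, …] (period length 6).
Convergents:
  p_0/q_0 = 34/1
  p_1/q_1 = 103/3
  p_2/q_2 = 961/28
  p_3/q_3 = 2025/59
q_2 = 28 ≤ 29 < 59 = q_3, so the answer is 961/28.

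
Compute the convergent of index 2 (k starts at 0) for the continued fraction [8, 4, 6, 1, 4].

Using pₖ = aₖpₖ₋₁ + pₖ₋₂, qₖ = aₖqₖ₋₁ + qₖ₋₂ (with p₋₁=1, p₋₂=0, q₋₁=0, q₋₂=1):
  k=0: a=8, p=8, q=1
  k=1: a=4, p=33, q=4
  k=2: a=6, p=206, q=25

206/25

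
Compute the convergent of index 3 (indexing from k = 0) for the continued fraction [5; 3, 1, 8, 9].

Using pₖ = aₖpₖ₋₁ + pₖ₋₂, qₖ = aₖqₖ₋₁ + qₖ₋₂ (with p₋₁=1, p₋₂=0, q₋₁=0, q₋₂=1):
  k=0: a=5, p=5, q=1
  k=1: a=3, p=16, q=3
  k=2: a=1, p=21, q=4
  k=3: a=8, p=184, q=35

184/35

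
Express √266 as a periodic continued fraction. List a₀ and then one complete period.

[16; 3, 4, 3, 32]

a₀ = ⌊√266⌋ = 16.
With m₀=0, d₀=1 and mₖ₊₁ = dₖaₖ − mₖ, dₖ₊₁ = (n − mₖ₊₁²)/dₖ, aₖ₊₁ = ⌊(a₀+mₖ₊₁)/dₖ₊₁⌋:
  k=1: m=16, d=10, a=3
  k=2: m=14, d=7, a=4
  k=3: m=14, d=10, a=3
  k=4: m=16, d=1, a=32
d=1 and a=2a₀=32 at k=4, so the next step gives (m, d) = (16, 10) again — its k=1 value — and the period has length 4.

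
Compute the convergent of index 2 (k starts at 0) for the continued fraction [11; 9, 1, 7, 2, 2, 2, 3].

111/10

Using pₖ = aₖpₖ₋₁ + pₖ₋₂, qₖ = aₖqₖ₋₁ + qₖ₋₂ (with p₋₁=1, p₋₂=0, q₋₁=0, q₋₂=1):
  k=0: a=11, p=11, q=1
  k=1: a=9, p=100, q=9
  k=2: a=1, p=111, q=10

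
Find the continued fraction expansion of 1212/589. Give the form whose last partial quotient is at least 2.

[2; 17, 3, 11]

1212 = 2·589 + 34
589 = 17·34 + 11
34 = 3·11 + 1
11 = 11·1 + 0  (stop)
So 1212/589 = [2; 17, 3, 11].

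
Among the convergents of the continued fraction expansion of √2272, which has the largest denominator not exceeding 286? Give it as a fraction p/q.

13537/284

√2272 = [47; 1, 1, 1, 94, …] (period length 4).
Convergents:
  p_0/q_0 = 47/1
  p_1/q_1 = 48/1
  p_2/q_2 = 95/2
  p_3/q_3 = 143/3
  p_4/q_4 = 13537/284
  p_5/q_5 = 13680/287
q_4 = 284 ≤ 286 < 287 = q_5, so the answer is 13537/284.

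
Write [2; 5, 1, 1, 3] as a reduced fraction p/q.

Using pₖ = aₖpₖ₋₁ + pₖ₋₂ and qₖ = aₖqₖ₋₁ + qₖ₋₂:
  k=0: a=2, p=2, q=1
  k=1: a=5, p=11, q=5
  k=2: a=1, p=13, q=6
  k=3: a=1, p=24, q=11
  k=4: a=3, p=85, q=39

85/39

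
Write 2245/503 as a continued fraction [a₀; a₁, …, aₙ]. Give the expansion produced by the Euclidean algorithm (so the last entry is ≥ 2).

2245 = 4*503 + 233
503 = 2*233 + 37
233 = 6*37 + 11
37 = 3*11 + 4
11 = 2*4 + 3
4 = 1*3 + 1
3 = 3*1 + 0  (stop)
So 2245/503 = [4; 2, 6, 3, 2, 1, 3].

[4; 2, 6, 3, 2, 1, 3]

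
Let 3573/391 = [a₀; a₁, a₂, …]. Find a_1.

3573 = 9·391 + 54   →  a_0 = 9
391 = 7·54 + 13   →  a_1 = 7

7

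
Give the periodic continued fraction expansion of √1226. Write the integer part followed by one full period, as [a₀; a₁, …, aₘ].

a₀ = ⌊√1226⌋ = 35.

[35; 70]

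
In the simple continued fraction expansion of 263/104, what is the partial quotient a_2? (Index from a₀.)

263 = 2·104 + 55   →  a_0 = 2
104 = 1·55 + 49   →  a_1 = 1
55 = 1·49 + 6   →  a_2 = 1

1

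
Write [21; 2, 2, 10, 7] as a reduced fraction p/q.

7898/369

Fold from the inside: start with 7/1.
  10 + 1/7 = 71/7
  2 + 7/71 = 149/71
  2 + 71/149 = 369/149
  21 + 149/369 = 7898/369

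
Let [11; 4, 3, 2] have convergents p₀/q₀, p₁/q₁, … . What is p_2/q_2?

Using pₖ = aₖpₖ₋₁ + pₖ₋₂, qₖ = aₖqₖ₋₁ + qₖ₋₂ (with p₋₁=1, p₋₂=0, q₋₁=0, q₋₂=1):
  k=0: a=11, p=11, q=1
  k=1: a=4, p=45, q=4
  k=2: a=3, p=146, q=13

146/13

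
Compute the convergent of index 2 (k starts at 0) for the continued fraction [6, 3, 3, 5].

63/10

Using pₖ = aₖpₖ₋₁ + pₖ₋₂, qₖ = aₖqₖ₋₁ + qₖ₋₂ (with p₋₁=1, p₋₂=0, q₋₁=0, q₋₂=1):
  k=0: a=6, p=6, q=1
  k=1: a=3, p=19, q=3
  k=2: a=3, p=63, q=10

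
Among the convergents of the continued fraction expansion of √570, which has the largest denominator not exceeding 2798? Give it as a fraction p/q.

√570 = [23; 1, 6, 1, 46, …] (period length 4).
Convergents:
  p_0/q_0 = 23/1
  p_1/q_1 = 24/1
  p_2/q_2 = 167/7
  p_3/q_3 = 191/8
  p_4/q_4 = 8953/375
  p_5/q_5 = 9144/383
  p_6/q_6 = 63817/2673
  p_7/q_7 = 72961/3056
q_6 = 2673 ≤ 2798 < 3056 = q_7, so the answer is 63817/2673.

63817/2673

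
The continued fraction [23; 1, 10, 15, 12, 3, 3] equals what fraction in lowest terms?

490817/20528

Using pₖ = aₖpₖ₋₁ + pₖ₋₂ and qₖ = aₖqₖ₋₁ + qₖ₋₂:
  k=0: a=23, p=23, q=1
  k=1: a=1, p=24, q=1
  k=2: a=10, p=263, q=11
  k=3: a=15, p=3969, q=166
  k=4: a=12, p=47891, q=2003
  k=5: a=3, p=147642, q=6175
  k=6: a=3, p=490817, q=20528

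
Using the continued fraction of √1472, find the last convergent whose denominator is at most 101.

√1472 = [38; 2, 1, 2, 1, 2, 76, …] (period length 6).
Convergents:
  p_0/q_0 = 38/1
  p_1/q_1 = 77/2
  p_2/q_2 = 115/3
  p_3/q_3 = 307/8
  p_4/q_4 = 422/11
  p_5/q_5 = 1151/30
  p_6/q_6 = 87898/2291
q_5 = 30 ≤ 101 < 2291 = q_6, so the answer is 1151/30.

1151/30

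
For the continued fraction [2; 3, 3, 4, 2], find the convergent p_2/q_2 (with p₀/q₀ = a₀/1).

23/10

Using pₖ = aₖpₖ₋₁ + pₖ₋₂, qₖ = aₖqₖ₋₁ + qₖ₋₂ (with p₋₁=1, p₋₂=0, q₋₁=0, q₋₂=1):
  k=0: a=2, p=2, q=1
  k=1: a=3, p=7, q=3
  k=2: a=3, p=23, q=10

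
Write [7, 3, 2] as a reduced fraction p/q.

51/7

Fold from the inside: start with 2/1.
  3 + 1/2 = 7/2
  7 + 2/7 = 51/7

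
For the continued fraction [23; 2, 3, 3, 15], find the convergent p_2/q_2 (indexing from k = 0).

Using pₖ = aₖpₖ₋₁ + pₖ₋₂, qₖ = aₖqₖ₋₁ + qₖ₋₂ (with p₋₁=1, p₋₂=0, q₋₁=0, q₋₂=1):
  k=0: a=23, p=23, q=1
  k=1: a=2, p=47, q=2
  k=2: a=3, p=164, q=7

164/7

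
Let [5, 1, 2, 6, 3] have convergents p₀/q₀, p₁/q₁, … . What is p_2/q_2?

17/3

Using pₖ = aₖpₖ₋₁ + pₖ₋₂, qₖ = aₖqₖ₋₁ + qₖ₋₂ (with p₋₁=1, p₋₂=0, q₋₁=0, q₋₂=1):
  k=0: a=5, p=5, q=1
  k=1: a=1, p=6, q=1
  k=2: a=2, p=17, q=3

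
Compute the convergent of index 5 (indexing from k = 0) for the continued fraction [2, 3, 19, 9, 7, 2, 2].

18600/7991

Using pₖ = aₖpₖ₋₁ + pₖ₋₂, qₖ = aₖqₖ₋₁ + qₖ₋₂ (with p₋₁=1, p₋₂=0, q₋₁=0, q₋₂=1):
  k=0: a=2, p=2, q=1
  k=1: a=3, p=7, q=3
  k=2: a=19, p=135, q=58
  k=3: a=9, p=1222, q=525
  k=4: a=7, p=8689, q=3733
  k=5: a=2, p=18600, q=7991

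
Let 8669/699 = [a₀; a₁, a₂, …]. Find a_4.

1

8669 = 12·699 + 281   →  a_0 = 12
699 = 2·281 + 137   →  a_1 = 2
281 = 2·137 + 7   →  a_2 = 2
137 = 19·7 + 4   →  a_3 = 19
7 = 1·4 + 3   →  a_4 = 1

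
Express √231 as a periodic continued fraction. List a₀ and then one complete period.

a₀ = ⌊√231⌋ = 15.
With m₀=0, d₀=1 and mₖ₊₁ = dₖaₖ − mₖ, dₖ₊₁ = (n − mₖ₊₁²)/dₖ, aₖ₊₁ = ⌊(a₀+mₖ₊₁)/dₖ₊₁⌋:
  k=1: m=15, d=6, a=5
  k=2: m=15, d=1, a=30
d=1 and a=2a₀=30 at k=2, so the next step gives (m, d) = (15, 6) again — its k=1 value — and the period has length 2.

[15; 5, 30]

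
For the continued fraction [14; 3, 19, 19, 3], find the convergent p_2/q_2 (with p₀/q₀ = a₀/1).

831/58

Using pₖ = aₖpₖ₋₁ + pₖ₋₂, qₖ = aₖqₖ₋₁ + qₖ₋₂ (with p₋₁=1, p₋₂=0, q₋₁=0, q₋₂=1):
  k=0: a=14, p=14, q=1
  k=1: a=3, p=43, q=3
  k=2: a=19, p=831, q=58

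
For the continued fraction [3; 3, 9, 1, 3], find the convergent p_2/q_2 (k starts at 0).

93/28

Using pₖ = aₖpₖ₋₁ + pₖ₋₂, qₖ = aₖqₖ₋₁ + qₖ₋₂ (with p₋₁=1, p₋₂=0, q₋₁=0, q₋₂=1):
  k=0: a=3, p=3, q=1
  k=1: a=3, p=10, q=3
  k=2: a=9, p=93, q=28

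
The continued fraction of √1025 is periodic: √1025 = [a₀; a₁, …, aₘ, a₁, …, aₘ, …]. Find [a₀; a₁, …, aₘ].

[32; 64]

a₀ = ⌊√1025⌋ = 32.
With m₀=0, d₀=1 and mₖ₊₁ = dₖaₖ − mₖ, dₖ₊₁ = (n − mₖ₊₁²)/dₖ, aₖ₊₁ = ⌊(a₀+mₖ₊₁)/dₖ₊₁⌋:
  k=1: m=32, d=1, a=64
d=1 and a=2a₀=64 at k=1, so the next step gives (m, d) = (32, 1) again — its k=1 value — and the period has length 1.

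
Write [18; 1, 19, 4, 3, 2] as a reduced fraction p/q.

Fold from the inside: start with 2/1.
  3 + 1/2 = 7/2
  4 + 2/7 = 30/7
  19 + 7/30 = 577/30
  1 + 30/577 = 607/577
  18 + 577/607 = 11503/607

11503/607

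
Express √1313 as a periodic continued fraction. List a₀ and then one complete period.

[36; 4, 4, 72]

a₀ = ⌊√1313⌋ = 36.
With m₀=0, d₀=1 and mₖ₊₁ = dₖaₖ − mₖ, dₖ₊₁ = (n − mₖ₊₁²)/dₖ, aₖ₊₁ = ⌊(a₀+mₖ₊₁)/dₖ₊₁⌋:
  k=1: m=36, d=17, a=4
  k=2: m=32, d=17, a=4
  k=3: m=36, d=1, a=72
d=1 and a=2a₀=72 at k=3, so the next step gives (m, d) = (36, 17) again — its k=1 value — and the period has length 3.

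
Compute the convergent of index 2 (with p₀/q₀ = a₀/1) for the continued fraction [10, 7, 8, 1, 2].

Using pₖ = aₖpₖ₋₁ + pₖ₋₂, qₖ = aₖqₖ₋₁ + qₖ₋₂ (with p₋₁=1, p₋₂=0, q₋₁=0, q₋₂=1):
  k=0: a=10, p=10, q=1
  k=1: a=7, p=71, q=7
  k=2: a=8, p=578, q=57

578/57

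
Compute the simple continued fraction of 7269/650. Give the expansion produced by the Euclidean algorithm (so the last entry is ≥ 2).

[11; 5, 2, 6, 9]

7269 = 11*650 + 119
650 = 5*119 + 55
119 = 2*55 + 9
55 = 6*9 + 1
9 = 9*1 + 0  (stop)
So 7269/650 = [11; 5, 2, 6, 9].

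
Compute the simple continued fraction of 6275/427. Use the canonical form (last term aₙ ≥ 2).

6275 = 14·427 + 297
427 = 1·297 + 130
297 = 2·130 + 37
130 = 3·37 + 19
37 = 1·19 + 18
19 = 1·18 + 1
18 = 18·1 + 0  (stop)
So 6275/427 = [14; 1, 2, 3, 1, 1, 18].

[14; 1, 2, 3, 1, 1, 18]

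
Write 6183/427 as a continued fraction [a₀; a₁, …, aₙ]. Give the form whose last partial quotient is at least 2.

[14; 2, 12, 17]

6183 = 14*427 + 205
427 = 2*205 + 17
205 = 12*17 + 1
17 = 17*1 + 0  (stop)
So 6183/427 = [14; 2, 12, 17].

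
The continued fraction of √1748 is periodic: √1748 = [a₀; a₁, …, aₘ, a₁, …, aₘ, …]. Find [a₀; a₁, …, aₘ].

[41; 1, 4, 4, 4, 1, 82]

a₀ = ⌊√1748⌋ = 41.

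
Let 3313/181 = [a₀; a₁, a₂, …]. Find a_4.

3

3313 = 18·181 + 55   →  a_0 = 18
181 = 3·55 + 16   →  a_1 = 3
55 = 3·16 + 7   →  a_2 = 3
16 = 2·7 + 2   →  a_3 = 2
7 = 3·2 + 1   →  a_4 = 3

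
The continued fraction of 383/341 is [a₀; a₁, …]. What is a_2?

383 = 1·341 + 42   →  a_0 = 1
341 = 8·42 + 5   →  a_1 = 8
42 = 8·5 + 2   →  a_2 = 8

8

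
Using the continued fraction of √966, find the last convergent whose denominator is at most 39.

777/25

√966 = [31; 12, 2, 2, 2, 12, 62, …] (period length 6).
Convergents:
  p_0/q_0 = 31/1
  p_1/q_1 = 373/12
  p_2/q_2 = 777/25
  p_3/q_3 = 1927/62
q_2 = 25 ≤ 39 < 62 = q_3, so the answer is 777/25.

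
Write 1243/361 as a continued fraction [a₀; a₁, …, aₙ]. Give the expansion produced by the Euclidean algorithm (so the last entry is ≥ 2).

1243 = 3·361 + 160
361 = 2·160 + 41
160 = 3·41 + 37
41 = 1·37 + 4
37 = 9·4 + 1
4 = 4·1 + 0  (stop)
So 1243/361 = [3; 2, 3, 1, 9, 4].

[3; 2, 3, 1, 9, 4]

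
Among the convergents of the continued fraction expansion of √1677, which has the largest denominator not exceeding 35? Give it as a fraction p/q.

819/20

√1677 = [40; 1, 19, 2, 19, 1, 80, …] (period length 6).
Convergents:
  p_0/q_0 = 40/1
  p_1/q_1 = 41/1
  p_2/q_2 = 819/20
  p_3/q_3 = 1679/41
q_2 = 20 ≤ 35 < 41 = q_3, so the answer is 819/20.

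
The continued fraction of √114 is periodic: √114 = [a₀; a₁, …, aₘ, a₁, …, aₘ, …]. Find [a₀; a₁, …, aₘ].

[10; 1, 2, 10, 2, 1, 20]

a₀ = ⌊√114⌋ = 10.
With m₀=0, d₀=1 and mₖ₊₁ = dₖaₖ − mₖ, dₖ₊₁ = (n − mₖ₊₁²)/dₖ, aₖ₊₁ = ⌊(a₀+mₖ₊₁)/dₖ₊₁⌋:
  k=1: m=10, d=14, a=1
  k=2: m=4, d=7, a=2
  k=3: m=10, d=2, a=10
  k=4: m=10, d=7, a=2
  k=5: m=4, d=14, a=1
  k=6: m=10, d=1, a=20
d=1 and a=2a₀=20 at k=6, so the next step gives (m, d) = (10, 14) again — its k=1 value — and the period has length 6.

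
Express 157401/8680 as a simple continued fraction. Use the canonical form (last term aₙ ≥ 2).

157401 = 18×8680 + 1161
8680 = 7×1161 + 553
1161 = 2×553 + 55
553 = 10×55 + 3
55 = 18×3 + 1
3 = 3×1 + 0  (stop)
So 157401/8680 = [18; 7, 2, 10, 18, 3].

[18; 7, 2, 10, 18, 3]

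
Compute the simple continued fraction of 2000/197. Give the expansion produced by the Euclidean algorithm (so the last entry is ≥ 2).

2000 = 10×197 + 30
197 = 6×30 + 17
30 = 1×17 + 13
17 = 1×13 + 4
13 = 3×4 + 1
4 = 4×1 + 0  (stop)
So 2000/197 = [10; 6, 1, 1, 3, 4].

[10; 6, 1, 1, 3, 4]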